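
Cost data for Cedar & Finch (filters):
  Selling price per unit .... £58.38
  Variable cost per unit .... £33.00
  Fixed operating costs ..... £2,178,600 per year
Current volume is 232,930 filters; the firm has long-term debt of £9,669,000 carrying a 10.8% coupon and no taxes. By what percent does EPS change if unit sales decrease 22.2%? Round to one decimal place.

-48.8%

At 232,930 units, contribution = 232,930 × £25.38 = £5,911,763.40.
Operating income = contribution − fixed costs = £5,911,763.40 − £2,178,600 = £3,733,163.40.
After interest of £1,044,252.00, pre-tax earnings = £2,688,911.40.
DCL = total CM / (EBIT − I) = £5,911,763.40 / £2,688,911.40 = 2.1986.
%ΔEPS = DCL × %ΔSales = 2.1986 × -22.2% = -48.8%.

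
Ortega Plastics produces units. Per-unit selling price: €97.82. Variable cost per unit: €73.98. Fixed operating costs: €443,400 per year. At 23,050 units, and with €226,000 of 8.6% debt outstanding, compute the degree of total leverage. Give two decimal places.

6.34

At 23,050 units, contribution = 23,050 × €23.84 = €549,512.00.
Operating income = contribution − fixed costs = €549,512.00 − €443,400 = €106,112.00. Interest = €19,436.00.
DOL = €549,512.00 ÷ €106,112.00 = 5.1786; DFL = €106,112.00 ÷ €86,676.00 = 1.2242.
DCL = DOL × DFL = 5.1786 × 1.2242 = 6.3396.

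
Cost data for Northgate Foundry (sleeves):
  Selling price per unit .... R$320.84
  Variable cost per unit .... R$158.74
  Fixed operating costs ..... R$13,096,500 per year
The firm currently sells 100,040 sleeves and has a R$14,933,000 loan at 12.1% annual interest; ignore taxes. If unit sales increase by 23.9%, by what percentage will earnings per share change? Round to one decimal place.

+295.2%

At 100,040 units, contribution = 100,040 × R$162.10 = R$16,216,484.00.
Subtracting fixed costs: EBIT = R$16,216,484.00 − R$13,096,500 = R$3,119,984.00.
After interest of R$1,806,893.00, pre-tax earnings = R$1,313,091.00.
DCL = total CM / (EBIT − I) = R$16,216,484.00 / R$1,313,091.00 = 12.3499.
EPS therefore changes by 12.3499 × (+23.9%) = +295.2%.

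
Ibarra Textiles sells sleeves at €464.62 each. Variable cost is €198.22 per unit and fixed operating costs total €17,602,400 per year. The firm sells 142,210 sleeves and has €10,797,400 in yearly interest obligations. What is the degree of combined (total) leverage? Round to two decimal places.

Contribution at this volume is 142,210 × €266.40 = €37,884,744.00.
Subtracting fixed costs: EBIT = €37,884,744.00 − €17,602,400 = €20,282,344.00. Interest = €10,797,400.00.
DOL = €37,884,744.00 ÷ €20,282,344.00 = 1.8679; DFL = €20,282,344.00 ÷ €9,484,944.00 = 2.1384.
Combined leverage = 1.8679 × 2.1384 = 3.9943.

3.99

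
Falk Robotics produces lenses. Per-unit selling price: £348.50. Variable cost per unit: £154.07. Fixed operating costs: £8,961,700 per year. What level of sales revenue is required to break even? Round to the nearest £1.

Contribution margin per unit = £348.50 − £154.07 = £194.43, a CM ratio of £194.43 ÷ £348.50 = 0.5579.
Break-even revenue = fixed costs × price ÷ CM = £8,961,700 × £348.50 ÷ £194.43 = £16,063,120.

£16,063,120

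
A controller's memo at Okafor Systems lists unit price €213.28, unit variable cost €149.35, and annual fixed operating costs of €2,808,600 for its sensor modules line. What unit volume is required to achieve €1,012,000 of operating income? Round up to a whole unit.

Each unit contributes €213.28 − €149.35 = €63.93.
Need Q such that Q × €63.93 − €2,808,600 = €1,012,000, i.e. Q = €3,820,600 / €63.93 = 59,762.24 → 59,763.

59,763 sensor modules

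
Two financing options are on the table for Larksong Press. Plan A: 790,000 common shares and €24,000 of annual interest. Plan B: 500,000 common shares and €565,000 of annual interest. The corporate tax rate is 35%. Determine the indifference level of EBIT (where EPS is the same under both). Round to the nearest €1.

At indifference, (EBIT − 24,000)(1 − t)/790,000 = (EBIT − 565,000)(1 − t)/500,000.
The (1 − t) factor cancels: (EBIT − 24,000) × 500,000 = (EBIT − 565,000) × 790,000.
Solving, EBIT = (565,000·790,000 − 24,000·500,000) / (790,000 − 500,000) = 434,350,000,000 / 290,000 = 1,497,758.62.

€1,497,759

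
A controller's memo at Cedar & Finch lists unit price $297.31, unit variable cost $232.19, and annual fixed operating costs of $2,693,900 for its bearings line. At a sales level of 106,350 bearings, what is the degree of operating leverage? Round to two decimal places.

1.64

Contribution at this volume is 106,350 × $65.12 = $6,925,512.00.
Subtracting fixed costs: EBIT = $6,925,512.00 − $2,693,900 = $4,231,612.00.
DOL = contribution ÷ EBIT = $6,925,512.00 ÷ $4,231,612.00 = 1.6366.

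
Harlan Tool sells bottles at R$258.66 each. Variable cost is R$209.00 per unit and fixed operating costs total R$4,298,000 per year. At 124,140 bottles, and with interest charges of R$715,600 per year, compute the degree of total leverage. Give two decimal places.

5.36

Contribution at this volume is 124,140 × R$49.66 = R$6,164,792.40.
Subtracting fixed costs: EBIT = R$6,164,792.40 − R$4,298,000 = R$1,866,792.40. Interest = R$715,600.00.
DOL = R$6,164,792.40 ÷ R$1,866,792.40 = 3.3023; DFL = R$1,866,792.40 ÷ R$1,151,192.40 = 1.6216.
Combined leverage = 3.3023 × 1.6216 = 5.3550.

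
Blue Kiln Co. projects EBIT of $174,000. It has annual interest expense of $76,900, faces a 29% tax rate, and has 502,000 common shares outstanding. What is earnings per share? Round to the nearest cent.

Pre-tax income = $174,000 − $76,900.00 = $97,100.00.
After tax at 29%: net income = $97,100.00 × 0.71 = $68,941.00.
Per share: $68,941.00 / 502,000 shares = $0.14.

$0.14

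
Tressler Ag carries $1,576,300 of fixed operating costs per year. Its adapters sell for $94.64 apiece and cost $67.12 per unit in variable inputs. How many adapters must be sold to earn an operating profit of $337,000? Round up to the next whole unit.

Contribution margin per unit = $94.64 − $67.12 = $27.52.
Need Q such that Q × $27.52 − $1,576,300 = $337,000, i.e. Q = $1,913,300 / $27.52 = 69,523.98 → 69,524.

69,524 adapters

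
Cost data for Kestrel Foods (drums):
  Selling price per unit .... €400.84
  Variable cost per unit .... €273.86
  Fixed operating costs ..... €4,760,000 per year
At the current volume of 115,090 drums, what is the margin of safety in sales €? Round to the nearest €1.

Contribution margin per unit = €400.84 − €273.86 = €126.98. Break-even units = €4,760,000 ÷ €126.98 = 37,486.22; break-even revenue = 37,486.22 × €400.84 = €15,025,975.74.
Current sales = 115,090 × €400.84 = €46,132,675.60.
Margin of safety = €46,132,675.60 − €15,025,975.74 = €31,106,700.

€31,106,700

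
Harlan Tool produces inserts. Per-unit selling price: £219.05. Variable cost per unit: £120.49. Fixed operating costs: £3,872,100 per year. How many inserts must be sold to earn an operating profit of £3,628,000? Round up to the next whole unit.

Each unit contributes £219.05 − £120.49 = £98.56.
Required volume = (fixed costs + target profit) ÷ CM = (£3,872,100 + £3,628,000) ÷ £98.56 = 76,096.79, so 76,097 inserts.

76,097 inserts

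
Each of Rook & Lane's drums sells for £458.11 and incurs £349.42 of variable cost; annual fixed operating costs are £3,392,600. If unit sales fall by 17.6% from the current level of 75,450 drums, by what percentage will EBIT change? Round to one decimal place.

-30.0%

Contribution at this volume is 75,450 × £108.69 = £8,200,660.50.
Operating income = contribution − fixed costs = £8,200,660.50 − £3,392,600 = £4,808,060.50.
So DOL = total CM / EBIT = £8,200,660.50 / £4,808,060.50 = 1.7056.
Operating income changes by 1.7056 × -17.6% = -30.0%.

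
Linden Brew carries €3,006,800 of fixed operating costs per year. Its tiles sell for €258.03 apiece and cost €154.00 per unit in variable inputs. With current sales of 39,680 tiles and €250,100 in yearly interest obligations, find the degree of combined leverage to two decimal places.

At 39,680 units, contribution = 39,680 × €104.03 = €4,127,910.40.
Subtracting fixed costs: EBIT = €4,127,910.40 − €3,006,800 = €1,121,110.40. Interest = €250,100.00.
DOL = €4,127,910.40 ÷ €1,121,110.40 = 3.6820; DFL = €1,121,110.40 ÷ €871,010.40 = 1.2871.
Combined leverage = 3.6820 × 1.2871 = 4.7391.

4.74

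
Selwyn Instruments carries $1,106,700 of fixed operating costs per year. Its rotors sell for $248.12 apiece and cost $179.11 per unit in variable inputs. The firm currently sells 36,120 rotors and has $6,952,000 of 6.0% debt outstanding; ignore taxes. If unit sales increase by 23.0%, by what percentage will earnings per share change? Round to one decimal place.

+59.2%

Contribution at this volume is 36,120 × $69.01 = $2,492,641.20.
Operating income = contribution − fixed costs = $2,492,641.20 − $1,106,700 = $1,385,941.20.
Interest = $417,120.00, so EBIT − I = $968,821.20.
Degree of combined leverage = contribution ÷ (EBIT − I) = $2,492,641.20 ÷ $968,821.20 = 2.5729.
EPS therefore changes by 2.5729 × (+23.0%) = +59.2%.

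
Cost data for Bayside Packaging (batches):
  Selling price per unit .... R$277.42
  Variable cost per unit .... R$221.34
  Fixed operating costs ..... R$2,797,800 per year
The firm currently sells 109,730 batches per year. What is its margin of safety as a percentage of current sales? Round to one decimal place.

Contribution margin per unit = R$277.42 − R$221.34 = R$56.08. Break-even units = R$2,797,800 ÷ R$56.08 = 49,889.44; break-even revenue = 49,889.44 × R$277.42 = R$13,840,329.46.
Current sales = 109,730 × R$277.42 = R$30,441,296.60.
Margin of safety = (R$30,441,296.60 − R$13,840,329.46) ÷ R$30,441,296.60 = 54.5%.

54.5%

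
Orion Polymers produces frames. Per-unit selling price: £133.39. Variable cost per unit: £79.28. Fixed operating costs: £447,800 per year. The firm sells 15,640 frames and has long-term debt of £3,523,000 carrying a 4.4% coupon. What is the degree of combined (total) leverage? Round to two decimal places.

Contribution at this volume is 15,640 × £54.11 = £846,280.40.
Operating income = contribution − fixed costs = £846,280.40 − £447,800 = £398,480.40. Interest = £155,012.00, so EBIT − I = £243,468.40.
Degree of total leverage = total CM / (EBIT − interest) = £846,280.40 / £243,468.40 = 3.4759.

3.48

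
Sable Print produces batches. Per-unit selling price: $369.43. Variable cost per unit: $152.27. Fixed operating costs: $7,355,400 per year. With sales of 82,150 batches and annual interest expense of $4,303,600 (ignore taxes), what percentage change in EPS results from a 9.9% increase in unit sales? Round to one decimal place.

+28.6%

At 82,150 units, contribution = 82,150 × $217.16 = $17,839,694.00.
Subtracting fixed costs: EBIT = $17,839,694.00 − $7,355,400 = $10,484,294.00.
After interest of $4,303,600.00, pre-tax earnings = $6,180,694.00.
Degree of combined leverage = contribution ÷ (EBIT − I) = $17,839,694.00 ÷ $6,180,694.00 = 2.8864.
EPS therefore changes by 2.8864 × (+9.9%) = +28.6%.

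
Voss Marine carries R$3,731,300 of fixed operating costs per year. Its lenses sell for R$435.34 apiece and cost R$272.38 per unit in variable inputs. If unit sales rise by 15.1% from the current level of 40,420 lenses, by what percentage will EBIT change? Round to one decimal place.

+34.8%

Total contribution margin = 40,420 × R$162.96 = R$6,586,843.20.
Operating income = contribution − fixed costs = R$6,586,843.20 − R$3,731,300 = R$2,855,543.20.
So DOL = total CM / EBIT = R$6,586,843.20 / R$2,855,543.20 = 2.3067.
%ΔEBIT = DOL × %ΔSales = 2.3067 × +15.1% = +34.8%.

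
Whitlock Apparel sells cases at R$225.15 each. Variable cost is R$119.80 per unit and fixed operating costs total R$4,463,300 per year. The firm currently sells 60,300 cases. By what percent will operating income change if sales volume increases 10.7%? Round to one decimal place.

Contribution at this volume is 60,300 × R$105.35 = R$6,352,605.00.
Subtracting fixed costs: EBIT = R$6,352,605.00 − R$4,463,300 = R$1,889,305.00.
Degree of operating leverage = R$6,352,605.00 / R$1,889,305.00 = 3.3624.
So EBIT moves 3.3624 × (+10.7%) = +36.0%.

+36.0%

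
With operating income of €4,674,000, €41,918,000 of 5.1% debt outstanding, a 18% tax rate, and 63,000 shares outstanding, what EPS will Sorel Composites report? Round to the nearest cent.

€33.01

Pre-tax income = €4,674,000 − €2,137,818.00 = €2,536,182.00.
Net income = €2,536,182.00 × (1 − 0.18) = €2,079,669.24.
Per share: €2,079,669.24 / 63,000 shares = €33.01.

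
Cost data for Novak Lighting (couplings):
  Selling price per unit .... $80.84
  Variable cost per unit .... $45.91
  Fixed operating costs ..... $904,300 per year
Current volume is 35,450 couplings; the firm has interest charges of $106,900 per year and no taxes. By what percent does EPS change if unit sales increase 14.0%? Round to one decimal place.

At 35,450 units, contribution = 35,450 × $34.93 = $1,238,268.50.
EBIT = $1,238,268.50 − $904,300 = $333,968.50.
Interest = $106,900.00, so EBIT − I = $227,068.50.
Degree of combined leverage = contribution ÷ (EBIT − I) = $1,238,268.50 ÷ $227,068.50 = 5.4533.
%ΔEPS = DCL × %ΔSales = 5.4533 × +14.0% = +76.3%.

+76.3%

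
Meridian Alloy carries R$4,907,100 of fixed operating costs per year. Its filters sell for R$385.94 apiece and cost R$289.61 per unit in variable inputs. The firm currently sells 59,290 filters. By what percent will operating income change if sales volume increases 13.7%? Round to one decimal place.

Contribution at this volume is 59,290 × R$96.33 = R$5,711,405.70.
Operating income = contribution − fixed costs = R$5,711,405.70 − R$4,907,100 = R$804,305.70.
So DOL = total CM / EBIT = R$5,711,405.70 / R$804,305.70 = 7.1010.
%ΔEBIT = DOL × %ΔSales = 7.1010 × +13.7% = +97.3%.

+97.3%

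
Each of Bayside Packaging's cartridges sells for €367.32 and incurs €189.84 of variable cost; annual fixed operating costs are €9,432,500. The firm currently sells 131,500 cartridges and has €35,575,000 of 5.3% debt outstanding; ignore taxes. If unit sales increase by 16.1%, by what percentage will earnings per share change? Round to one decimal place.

At 131,500 units, contribution = 131,500 × €177.48 = €23,338,620.00.
EBIT = €23,338,620.00 − €9,432,500 = €13,906,120.00.
After interest of €1,885,475.00, pre-tax earnings = €12,020,645.00.
DCL = total CM / (EBIT − I) = €23,338,620.00 / €12,020,645.00 = 1.9415.
%ΔEPS = DCL × %ΔSales = 1.9415 × +16.1% = +31.3%.

+31.3%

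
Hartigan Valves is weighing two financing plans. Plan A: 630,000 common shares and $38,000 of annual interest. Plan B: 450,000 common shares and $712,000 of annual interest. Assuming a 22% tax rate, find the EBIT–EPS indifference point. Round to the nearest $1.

Set EPS_A = EPS_B: (EBIT − $38,000)(1 − 0.22) ÷ 630,000 = (EBIT − $712,000)(1 − 0.22) ÷ 450,000.
Cancelling (1 − t) and cross-multiplying: 450,000·(EBIT − 38,000) = 630,000·(EBIT − 712,000).
EBIT × (630,000 − 450,000) = 712,000 × 630,000 − 38,000 × 450,000 = 431,460,000,000, so EBIT = 431,460,000,000 ÷ 180,000 = 2,397,000.00.

$2,397,000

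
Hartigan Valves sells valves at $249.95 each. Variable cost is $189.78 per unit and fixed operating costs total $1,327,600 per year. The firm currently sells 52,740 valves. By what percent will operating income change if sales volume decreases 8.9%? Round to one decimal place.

Total contribution margin = 52,740 × $60.17 = $3,173,365.80.
EBIT = $3,173,365.80 − $1,327,600 = $1,845,765.80.
Degree of operating leverage = $3,173,365.80 / $1,845,765.80 = 1.7193.
Operating income changes by 1.7193 × -8.9% = -15.3%.

-15.3%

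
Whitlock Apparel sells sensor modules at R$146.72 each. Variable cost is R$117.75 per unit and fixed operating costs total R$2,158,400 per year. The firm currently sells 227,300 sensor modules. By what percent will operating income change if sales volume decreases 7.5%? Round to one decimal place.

-11.2%

Contribution at this volume is 227,300 × R$28.97 = R$6,584,881.00.
EBIT = R$6,584,881.00 − R$2,158,400 = R$4,426,481.00.
So DOL = total CM / EBIT = R$6,584,881.00 / R$4,426,481.00 = 1.4876.
Operating income changes by 1.4876 × -7.5% = -11.2%.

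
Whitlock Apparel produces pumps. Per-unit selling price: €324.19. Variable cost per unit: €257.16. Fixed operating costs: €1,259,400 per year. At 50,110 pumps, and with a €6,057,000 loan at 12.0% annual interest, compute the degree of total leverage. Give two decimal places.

2.45

At 50,110 units, contribution = 50,110 × €67.03 = €3,358,873.30.
Operating income = contribution − fixed costs = €3,358,873.30 − €1,259,400 = €2,099,473.30. Interest = €726,840.00, so EBIT − I = €1,372,633.30.
DCL = contribution ÷ (EBIT − I) = €3,358,873.30 ÷ €1,372,633.30 = 2.4470.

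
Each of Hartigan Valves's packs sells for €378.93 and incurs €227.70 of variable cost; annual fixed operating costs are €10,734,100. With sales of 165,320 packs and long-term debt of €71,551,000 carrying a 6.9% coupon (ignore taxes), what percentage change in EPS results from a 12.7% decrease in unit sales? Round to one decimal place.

-34.0%

Total contribution margin = 165,320 × €151.23 = €25,001,343.60.
Operating income = contribution − fixed costs = €25,001,343.60 − €10,734,100 = €14,267,243.60.
Interest = €4,937,019.00, so EBIT − I = €9,330,224.60.
Degree of combined leverage = contribution ÷ (EBIT − I) = €25,001,343.60 ÷ €9,330,224.60 = 2.6796.
%ΔEPS = DCL × %ΔSales = 2.6796 × -12.7% = -34.0%.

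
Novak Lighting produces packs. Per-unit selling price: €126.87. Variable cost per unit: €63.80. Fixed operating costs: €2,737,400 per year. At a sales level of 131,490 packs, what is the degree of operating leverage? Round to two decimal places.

1.49

At 131,490 units, contribution = 131,490 × €63.07 = €8,293,074.30.
Subtracting fixed costs: EBIT = €8,293,074.30 − €2,737,400 = €5,555,674.30.
Degree of operating leverage = €8,293,074.30 / €5,555,674.30 = 1.4927.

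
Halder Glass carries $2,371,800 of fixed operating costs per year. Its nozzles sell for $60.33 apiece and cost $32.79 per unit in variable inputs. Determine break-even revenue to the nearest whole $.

Contribution margin per unit = $60.33 − $32.79 = $27.54, a CM ratio of $27.54 ÷ $60.33 = 0.4565.
Break-even revenue = fixed costs × price ÷ CM = $2,371,800 × $60.33 ÷ $27.54 = $5,195,741.

$5,195,741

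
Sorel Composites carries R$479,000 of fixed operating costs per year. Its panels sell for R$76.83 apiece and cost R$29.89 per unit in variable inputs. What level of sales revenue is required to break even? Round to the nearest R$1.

R$784,013

CM per unit = R$76.83 − R$29.89 = R$46.94; CM ratio = R$46.94 / R$76.83 = 0.6110.
Break-even revenue = fixed costs × price ÷ CM = R$479,000 × R$76.83 ÷ R$46.94 = R$784,013.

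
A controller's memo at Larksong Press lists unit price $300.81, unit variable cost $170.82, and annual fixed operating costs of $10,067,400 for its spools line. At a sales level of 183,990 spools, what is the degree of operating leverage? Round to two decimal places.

Contribution at this volume is 183,990 × $129.99 = $23,916,860.10.
Subtracting fixed costs: EBIT = $23,916,860.10 − $10,067,400 = $13,849,460.10.
So DOL = total CM / EBIT = $23,916,860.10 / $13,849,460.10 = 1.7269.

1.73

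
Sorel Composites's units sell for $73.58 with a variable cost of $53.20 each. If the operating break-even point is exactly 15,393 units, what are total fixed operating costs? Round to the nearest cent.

Each unit contributes $73.58 − $53.20 = $20.38.
Fixed costs = break-even units × CM = 15,393 × $20.38 = $313,709.34.

$313,709.34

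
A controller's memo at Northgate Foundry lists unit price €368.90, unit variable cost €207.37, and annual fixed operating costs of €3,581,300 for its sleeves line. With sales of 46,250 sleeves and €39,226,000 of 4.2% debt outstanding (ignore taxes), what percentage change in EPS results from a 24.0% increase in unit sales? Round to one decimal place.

Total contribution margin = 46,250 × €161.53 = €7,470,762.50.
EBIT = €7,470,762.50 − €3,581,300 = €3,889,462.50.
Interest = €1,647,492.00, so EBIT − I = €2,241,970.50.
Degree of combined leverage = contribution ÷ (EBIT − I) = €7,470,762.50 ÷ €2,241,970.50 = 3.3322.
EPS therefore changes by 3.3322 × (+24.0%) = +80.0%.

+80.0%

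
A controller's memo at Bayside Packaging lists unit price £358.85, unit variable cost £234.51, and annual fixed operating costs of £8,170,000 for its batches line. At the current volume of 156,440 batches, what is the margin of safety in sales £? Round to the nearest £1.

£32,559,561

Each unit contributes £358.85 − £234.51 = £124.34. Break-even units = £8,170,000 ÷ £124.34 = 65,706.93; break-even revenue = 65,706.93 × £358.85 = £23,578,932.76.
Actual sales revenue = 156,440 × £358.85 = £56,138,494.00.
Margin of safety = £56,138,494.00 − £23,578,932.76 = £32,559,561.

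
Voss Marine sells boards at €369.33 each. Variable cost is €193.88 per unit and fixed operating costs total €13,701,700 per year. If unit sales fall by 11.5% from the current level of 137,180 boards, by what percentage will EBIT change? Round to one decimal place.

-26.7%

Contribution at this volume is 137,180 × €175.45 = €24,068,231.00.
Operating income = contribution − fixed costs = €24,068,231.00 − €13,701,700 = €10,366,531.00.
DOL = contribution ÷ EBIT = €24,068,231.00 ÷ €10,366,531.00 = 2.3217.
So EBIT moves 2.3217 × (-11.5%) = -26.7%.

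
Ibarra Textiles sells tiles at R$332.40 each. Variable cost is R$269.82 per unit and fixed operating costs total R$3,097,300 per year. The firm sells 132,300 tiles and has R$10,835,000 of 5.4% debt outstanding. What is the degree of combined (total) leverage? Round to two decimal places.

Contribution at this volume is 132,300 × R$62.58 = R$8,279,334.00.
EBIT = R$8,279,334.00 − R$3,097,300 = R$5,182,034.00. Interest = R$585,090.00, so EBIT − I = R$4,596,944.00.
DCL = contribution ÷ (EBIT − I) = R$8,279,334.00 ÷ R$4,596,944.00 = 1.8011.

1.80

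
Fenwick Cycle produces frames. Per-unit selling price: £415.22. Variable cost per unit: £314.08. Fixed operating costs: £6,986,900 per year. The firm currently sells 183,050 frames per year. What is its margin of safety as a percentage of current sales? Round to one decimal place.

Unit CM = price − variable cost = £415.22 − £314.08 = £101.14. Break-even units = £6,986,900 ÷ £101.14 = 69,081.47; break-even revenue = 69,081.47 × £415.22 = £28,684,008.48.
Current sales = 183,050 × £415.22 = £76,006,021.00.
Margin of safety = (£76,006,021.00 − £28,684,008.48) ÷ £76,006,021.00 = 62.3%.

62.3%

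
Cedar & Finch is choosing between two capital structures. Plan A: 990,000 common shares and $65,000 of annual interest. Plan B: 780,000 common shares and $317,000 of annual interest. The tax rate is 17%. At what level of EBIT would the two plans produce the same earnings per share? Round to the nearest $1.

Set EPS_A = EPS_B: (EBIT − $65,000)(1 − 0.17) ÷ 990,000 = (EBIT − $317,000)(1 − 0.17) ÷ 780,000.
Cancelling (1 − t) and cross-multiplying: 780,000·(EBIT − 65,000) = 990,000·(EBIT − 317,000).
EBIT × (990,000 − 780,000) = 317,000 × 990,000 − 65,000 × 780,000 = 263,130,000,000, so EBIT = 263,130,000,000 ÷ 210,000 = 1,253,000.00.

$1,253,000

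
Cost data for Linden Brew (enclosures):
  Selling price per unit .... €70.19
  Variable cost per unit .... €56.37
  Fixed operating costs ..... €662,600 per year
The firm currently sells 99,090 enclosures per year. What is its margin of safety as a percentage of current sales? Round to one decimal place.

51.6%

Contribution margin per unit = €70.19 − €56.37 = €13.82. Break-even units = €662,600 ÷ €13.82 = 47,945.01; break-even revenue = 47,945.01 × €70.19 = €3,365,260.06.
Actual sales revenue = 99,090 × €70.19 = €6,955,127.10.
Margin of safety = (€6,955,127.10 − €3,365,260.06) ÷ €6,955,127.10 = 51.6%.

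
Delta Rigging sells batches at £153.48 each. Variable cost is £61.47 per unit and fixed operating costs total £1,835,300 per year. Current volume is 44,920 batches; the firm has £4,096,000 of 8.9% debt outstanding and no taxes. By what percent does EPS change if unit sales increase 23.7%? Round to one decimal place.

+50.7%

At 44,920 units, contribution = 44,920 × £92.01 = £4,133,089.20.
EBIT = £4,133,089.20 − £1,835,300 = £2,297,789.20.
After interest of £364,544.00, pre-tax earnings = £1,933,245.20.
DCL = total CM / (EBIT − I) = £4,133,089.20 / £1,933,245.20 = 2.1379.
%ΔEPS = DCL × %ΔSales = 2.1379 × +23.7% = +50.7%.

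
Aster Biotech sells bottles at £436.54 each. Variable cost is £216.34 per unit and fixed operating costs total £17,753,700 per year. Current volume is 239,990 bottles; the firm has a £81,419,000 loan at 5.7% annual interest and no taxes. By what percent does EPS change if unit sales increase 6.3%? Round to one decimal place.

+10.9%

Contribution at this volume is 239,990 × £220.20 = £52,845,798.00.
EBIT = £52,845,798.00 − £17,753,700 = £35,092,098.00.
After interest of £4,640,883.00, pre-tax earnings = £30,451,215.00.
DCL = total CM / (EBIT − I) = £52,845,798.00 / £30,451,215.00 = 1.7354.
EPS therefore changes by 1.7354 × (+6.3%) = +10.9%.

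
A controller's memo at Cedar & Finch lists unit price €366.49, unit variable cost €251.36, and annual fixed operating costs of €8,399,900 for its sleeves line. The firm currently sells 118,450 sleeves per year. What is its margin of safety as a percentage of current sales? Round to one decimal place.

Each unit contributes €366.49 − €251.36 = €115.13. Break-even units = €8,399,900 ÷ €115.13 = 72,960.13; break-even revenue = 72,960.13 × €366.49 = €26,739,158.79.
Current sales = 118,450 × €366.49 = €43,410,740.50.
Margin of safety = (€43,410,740.50 − €26,739,158.79) ÷ €43,410,740.50 = 38.4%.

38.4%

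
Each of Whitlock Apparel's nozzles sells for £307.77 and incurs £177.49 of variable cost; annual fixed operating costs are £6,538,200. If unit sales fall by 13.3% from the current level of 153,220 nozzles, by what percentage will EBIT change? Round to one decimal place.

At 153,220 units, contribution = 153,220 × £130.28 = £19,961,501.60.
EBIT = £19,961,501.60 − £6,538,200 = £13,423,301.60.
DOL = contribution ÷ EBIT = £19,961,501.60 ÷ £13,423,301.60 = 1.4871.
Operating income changes by 1.4871 × -13.3% = -19.8%.

-19.8%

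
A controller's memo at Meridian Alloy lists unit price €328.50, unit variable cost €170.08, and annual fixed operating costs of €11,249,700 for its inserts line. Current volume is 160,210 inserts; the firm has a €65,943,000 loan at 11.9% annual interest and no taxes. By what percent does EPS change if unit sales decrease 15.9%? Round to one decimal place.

-64.2%

At 160,210 units, contribution = 160,210 × €158.42 = €25,380,468.20.
Operating income = contribution − fixed costs = €25,380,468.20 − €11,249,700 = €14,130,768.20.
Interest = €7,847,217.00, so EBIT − I = €6,283,551.20.
Degree of combined leverage = contribution ÷ (EBIT − I) = €25,380,468.20 ÷ €6,283,551.20 = 4.0392.
%ΔEPS = DCL × %ΔSales = 4.0392 × -15.9% = -64.2%.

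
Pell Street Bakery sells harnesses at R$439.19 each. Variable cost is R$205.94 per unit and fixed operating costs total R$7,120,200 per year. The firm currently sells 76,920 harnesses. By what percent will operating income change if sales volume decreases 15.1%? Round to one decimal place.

-25.0%

Total contribution margin = 76,920 × R$233.25 = R$17,941,590.00.
Subtracting fixed costs: EBIT = R$17,941,590.00 − R$7,120,200 = R$10,821,390.00.
Degree of operating leverage = R$17,941,590.00 / R$10,821,390.00 = 1.6580.
Operating income changes by 1.6580 × -15.1% = -25.0%.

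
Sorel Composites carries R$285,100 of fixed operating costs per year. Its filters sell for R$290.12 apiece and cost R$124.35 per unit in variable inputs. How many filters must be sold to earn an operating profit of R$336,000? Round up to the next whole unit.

Unit CM = price − variable cost = R$290.12 − R$124.35 = R$165.77.
Units = (FC + target) / CM = (R$285,100 + R$336,000) / R$165.77 = 3,746.76, so 3,747 filters.

3,747 filters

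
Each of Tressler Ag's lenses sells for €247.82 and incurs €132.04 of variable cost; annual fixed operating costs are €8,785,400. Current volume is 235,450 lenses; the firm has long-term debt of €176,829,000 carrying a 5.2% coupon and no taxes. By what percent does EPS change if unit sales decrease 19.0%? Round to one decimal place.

Total contribution margin = 235,450 × €115.78 = €27,260,401.00.
EBIT = €27,260,401.00 − €8,785,400 = €18,475,001.00.
Interest = €9,195,108.00, so EBIT − I = €9,279,893.00.
DCL = total CM / (EBIT − I) = €27,260,401.00 / €9,279,893.00 = 2.9376.
EPS therefore changes by 2.9376 × (-19.0%) = -55.8%.

-55.8%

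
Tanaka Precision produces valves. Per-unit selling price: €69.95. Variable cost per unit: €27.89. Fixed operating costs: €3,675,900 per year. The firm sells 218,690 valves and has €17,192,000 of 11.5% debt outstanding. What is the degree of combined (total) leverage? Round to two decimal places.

2.59

Contribution at this volume is 218,690 × €42.06 = €9,198,101.40.
EBIT = €9,198,101.40 − €3,675,900 = €5,522,201.40. Interest = €1,977,080.00, so EBIT − I = €3,545,121.40.
Degree of total leverage = total CM / (EBIT − interest) = €9,198,101.40 / €3,545,121.40 = 2.5946.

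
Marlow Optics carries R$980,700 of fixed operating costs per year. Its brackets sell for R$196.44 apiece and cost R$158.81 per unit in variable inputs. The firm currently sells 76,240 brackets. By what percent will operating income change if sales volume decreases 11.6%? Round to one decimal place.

Contribution at this volume is 76,240 × R$37.63 = R$2,868,911.20.
Subtracting fixed costs: EBIT = R$2,868,911.20 − R$980,700 = R$1,888,211.20.
So DOL = total CM / EBIT = R$2,868,911.20 / R$1,888,211.20 = 1.5194.
Operating income changes by 1.5194 × -11.6% = -17.6%.

-17.6%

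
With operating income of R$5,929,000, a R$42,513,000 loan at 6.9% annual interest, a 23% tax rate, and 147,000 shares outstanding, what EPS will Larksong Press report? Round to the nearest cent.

Pre-tax income = R$5,929,000 − R$2,933,397.00 = R$2,995,603.00.
Net income = R$2,995,603.00 × (1 − 0.23) = R$2,306,614.31.
EPS = R$2,306,614.31 ÷ 147,000 = R$15.69.

R$15.69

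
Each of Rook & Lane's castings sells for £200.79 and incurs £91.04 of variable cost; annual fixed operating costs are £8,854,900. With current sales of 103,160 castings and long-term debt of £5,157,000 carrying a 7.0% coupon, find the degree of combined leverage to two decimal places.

At 103,160 units, contribution = 103,160 × £109.75 = £11,321,810.00.
Subtracting fixed costs: EBIT = £11,321,810.00 − £8,854,900 = £2,466,910.00. Interest = £360,990.00.
DOL = £11,321,810.00 ÷ £2,466,910.00 = 4.5895; DFL = £2,466,910.00 ÷ £2,105,920.00 = 1.1714.
Combined leverage = 4.5895 × 1.1714 = 5.3761.

5.38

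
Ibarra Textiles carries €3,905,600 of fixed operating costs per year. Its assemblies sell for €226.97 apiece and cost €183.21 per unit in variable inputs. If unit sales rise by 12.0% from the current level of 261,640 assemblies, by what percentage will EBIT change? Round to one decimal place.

+18.2%

Total contribution margin = 261,640 × €43.76 = €11,449,366.40.
Operating income = contribution − fixed costs = €11,449,366.40 − €3,905,600 = €7,543,766.40.
Degree of operating leverage = €11,449,366.40 / €7,543,766.40 = 1.5177.
%ΔEBIT = DOL × %ΔSales = 1.5177 × +12.0% = +18.2%.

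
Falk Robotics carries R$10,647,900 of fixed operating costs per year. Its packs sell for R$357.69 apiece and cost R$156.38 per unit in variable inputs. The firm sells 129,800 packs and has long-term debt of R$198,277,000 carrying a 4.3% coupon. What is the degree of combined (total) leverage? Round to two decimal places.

3.76

Total contribution margin = 129,800 × R$201.31 = R$26,130,038.00.
Subtracting fixed costs: EBIT = R$26,130,038.00 − R$10,647,900 = R$15,482,138.00. Interest = R$8,525,911.00.
DOL = R$26,130,038.00 ÷ R$15,482,138.00 = 1.6878; DFL = R$15,482,138.00 ÷ R$6,956,227.00 = 2.2257.
DCL = DOL × DFL = 1.6878 × 2.2257 = 3.7565.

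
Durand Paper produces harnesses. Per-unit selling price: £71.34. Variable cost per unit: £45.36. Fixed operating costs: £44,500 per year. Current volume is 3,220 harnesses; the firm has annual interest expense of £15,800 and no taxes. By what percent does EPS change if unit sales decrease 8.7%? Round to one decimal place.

Contribution at this volume is 3,220 × £25.98 = £83,655.60.
Operating income = contribution − fixed costs = £83,655.60 − £44,500 = £39,155.60.
After interest of £15,800.00, pre-tax earnings = £23,355.60.
Degree of combined leverage = contribution ÷ (EBIT − I) = £83,655.60 ÷ £23,355.60 = 3.5818.
EPS therefore changes by 3.5818 × (-8.7%) = -31.2%.

-31.2%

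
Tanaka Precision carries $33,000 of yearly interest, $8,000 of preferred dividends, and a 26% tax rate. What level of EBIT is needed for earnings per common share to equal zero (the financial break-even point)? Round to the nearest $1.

Grossing the preferred dividend up to pre-tax terms: $8,000 / (1 − 0.26) = $10,810.81.
Financial break-even EBIT = interest + D_p ÷ (1 − t) = $33,000 + $10,810.81 = $43,810.81.

$43,811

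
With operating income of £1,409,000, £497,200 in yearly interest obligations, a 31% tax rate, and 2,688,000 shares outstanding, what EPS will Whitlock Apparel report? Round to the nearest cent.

Pre-tax income = £1,409,000 − £497,200.00 = £911,800.00.
Net income = £911,800.00 × (1 − 0.31) = £629,142.00.
Per share: £629,142.00 / 2,688,000 shares = £0.23.

£0.23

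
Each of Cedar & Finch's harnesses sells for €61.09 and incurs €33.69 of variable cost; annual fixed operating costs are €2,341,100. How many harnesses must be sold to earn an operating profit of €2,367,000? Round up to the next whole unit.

171,829 harnesses

Contribution margin per unit = €61.09 − €33.69 = €27.40.
Units = (FC + target) / CM = (€2,341,100 + €2,367,000) / €27.40 = 171,828.47, so 171,829 harnesses.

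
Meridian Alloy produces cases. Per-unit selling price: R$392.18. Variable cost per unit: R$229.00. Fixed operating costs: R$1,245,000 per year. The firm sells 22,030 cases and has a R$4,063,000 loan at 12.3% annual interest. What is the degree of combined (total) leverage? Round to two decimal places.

Total contribution margin = 22,030 × R$163.18 = R$3,594,855.40.
Subtracting fixed costs: EBIT = R$3,594,855.40 − R$1,245,000 = R$2,349,855.40. Interest = R$499,749.00, so EBIT − I = R$1,850,106.40.
DCL = contribution ÷ (EBIT − I) = R$3,594,855.40 ÷ R$1,850,106.40 = 1.9431.

1.94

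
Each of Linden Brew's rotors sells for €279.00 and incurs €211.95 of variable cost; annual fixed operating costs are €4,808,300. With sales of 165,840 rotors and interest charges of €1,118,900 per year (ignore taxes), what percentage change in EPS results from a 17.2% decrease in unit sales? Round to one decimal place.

-36.8%

Total contribution margin = 165,840 × €67.05 = €11,119,572.00.
Operating income = contribution − fixed costs = €11,119,572.00 − €4,808,300 = €6,311,272.00.
After interest of €1,118,900.00, pre-tax earnings = €5,192,372.00.
Degree of combined leverage = contribution ÷ (EBIT − I) = €11,119,572.00 ÷ €5,192,372.00 = 2.1415.
EPS therefore changes by 2.1415 × (-17.2%) = -36.8%.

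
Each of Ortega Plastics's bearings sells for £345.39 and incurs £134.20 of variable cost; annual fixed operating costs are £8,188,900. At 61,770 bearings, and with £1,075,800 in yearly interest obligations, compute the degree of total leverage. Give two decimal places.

At 61,770 units, contribution = 61,770 × £211.19 = £13,045,206.30.
Subtracting fixed costs: EBIT = £13,045,206.30 − £8,188,900 = £4,856,306.30. Interest = £1,075,800.00, so EBIT − I = £3,780,506.30.
Degree of total leverage = total CM / (EBIT − interest) = £13,045,206.30 / £3,780,506.30 = 3.4507.

3.45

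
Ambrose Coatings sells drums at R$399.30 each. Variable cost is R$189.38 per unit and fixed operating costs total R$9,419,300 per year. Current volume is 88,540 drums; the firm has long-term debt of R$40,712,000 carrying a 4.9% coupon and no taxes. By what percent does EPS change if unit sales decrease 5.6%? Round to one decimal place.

Total contribution margin = 88,540 × R$209.92 = R$18,586,316.80.
EBIT = R$18,586,316.80 − R$9,419,300 = R$9,167,016.80.
Interest = R$1,994,888.00, so EBIT − I = R$7,172,128.80.
DCL = total CM / (EBIT − I) = R$18,586,316.80 / R$7,172,128.80 = 2.5915.
EPS therefore changes by 2.5915 × (-5.6%) = -14.5%.

-14.5%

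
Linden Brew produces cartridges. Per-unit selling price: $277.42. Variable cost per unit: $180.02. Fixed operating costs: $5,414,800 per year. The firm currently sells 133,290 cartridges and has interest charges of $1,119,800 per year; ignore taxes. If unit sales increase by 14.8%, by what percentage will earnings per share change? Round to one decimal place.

+29.8%

Total contribution margin = 133,290 × $97.40 = $12,982,446.00.
Subtracting fixed costs: EBIT = $12,982,446.00 − $5,414,800 = $7,567,646.00.
Interest = $1,119,800.00, so EBIT − I = $6,447,846.00.
DCL = total CM / (EBIT − I) = $12,982,446.00 / $6,447,846.00 = 2.0135.
EPS therefore changes by 2.0135 × (+14.8%) = +29.8%.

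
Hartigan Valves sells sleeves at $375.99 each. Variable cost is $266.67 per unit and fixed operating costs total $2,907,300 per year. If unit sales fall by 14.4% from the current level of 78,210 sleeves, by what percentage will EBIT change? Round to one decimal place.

-21.8%

At 78,210 units, contribution = 78,210 × $109.32 = $8,549,917.20.
Operating income = contribution − fixed costs = $8,549,917.20 − $2,907,300 = $5,642,617.20.
Degree of operating leverage = $8,549,917.20 / $5,642,617.20 = 1.5152.
So EBIT moves 1.5152 × (-14.4%) = -21.8%.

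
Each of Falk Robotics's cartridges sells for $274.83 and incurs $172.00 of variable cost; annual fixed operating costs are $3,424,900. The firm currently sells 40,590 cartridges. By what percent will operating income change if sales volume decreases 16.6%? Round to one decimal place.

-92.5%

Total contribution margin = 40,590 × $102.83 = $4,173,869.70.
Subtracting fixed costs: EBIT = $4,173,869.70 − $3,424,900 = $748,969.70.
DOL = contribution ÷ EBIT = $4,173,869.70 ÷ $748,969.70 = 5.5728.
Operating income changes by 5.5728 × -16.6% = -92.5%.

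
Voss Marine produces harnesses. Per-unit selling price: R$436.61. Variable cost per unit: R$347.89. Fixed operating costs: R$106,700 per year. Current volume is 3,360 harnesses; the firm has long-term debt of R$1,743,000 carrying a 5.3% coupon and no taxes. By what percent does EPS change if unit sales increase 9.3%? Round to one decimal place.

Total contribution margin = 3,360 × R$88.72 = R$298,099.20.
EBIT = R$298,099.20 − R$106,700 = R$191,399.20.
After interest of R$92,379.00, pre-tax earnings = R$99,020.20.
DCL = total CM / (EBIT − I) = R$298,099.20 / R$99,020.20 = 3.0105.
EPS therefore changes by 3.0105 × (+9.3%) = +28.0%.

+28.0%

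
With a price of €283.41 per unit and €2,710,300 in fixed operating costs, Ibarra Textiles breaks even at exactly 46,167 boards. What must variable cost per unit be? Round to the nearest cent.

€224.70

Contribution per unit must be FC / Q = €2,710,300 / 46,167 = €58.7064.
Hence VC = price − CM = €283.41 − €58.7064 = €224.70.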